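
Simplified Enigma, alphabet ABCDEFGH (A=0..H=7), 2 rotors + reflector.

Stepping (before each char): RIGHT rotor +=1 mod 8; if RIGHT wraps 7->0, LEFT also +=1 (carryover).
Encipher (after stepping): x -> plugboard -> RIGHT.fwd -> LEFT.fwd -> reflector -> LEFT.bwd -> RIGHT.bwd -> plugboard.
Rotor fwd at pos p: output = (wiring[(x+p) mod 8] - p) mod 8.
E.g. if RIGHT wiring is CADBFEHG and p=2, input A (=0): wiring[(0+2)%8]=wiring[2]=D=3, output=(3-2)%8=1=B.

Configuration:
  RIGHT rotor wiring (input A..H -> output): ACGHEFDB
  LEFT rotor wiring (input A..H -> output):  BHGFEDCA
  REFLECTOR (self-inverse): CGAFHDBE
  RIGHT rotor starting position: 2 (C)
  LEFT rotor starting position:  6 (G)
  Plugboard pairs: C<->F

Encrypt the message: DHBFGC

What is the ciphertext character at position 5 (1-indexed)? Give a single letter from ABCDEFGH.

Char 1 ('D'): step: R->3, L=6; D->plug->D->R->A->L->E->refl->H->L'->F->R'->F->plug->C
Char 2 ('H'): step: R->4, L=6; H->plug->H->R->D->L->B->refl->G->L'->G->R'->F->plug->C
Char 3 ('B'): step: R->5, L=6; B->plug->B->R->G->L->G->refl->B->L'->D->R'->D->plug->D
Char 4 ('F'): step: R->6, L=6; F->plug->C->R->C->L->D->refl->F->L'->H->R'->H->plug->H
Char 5 ('G'): step: R->7, L=6; G->plug->G->R->G->L->G->refl->B->L'->D->R'->C->plug->F

F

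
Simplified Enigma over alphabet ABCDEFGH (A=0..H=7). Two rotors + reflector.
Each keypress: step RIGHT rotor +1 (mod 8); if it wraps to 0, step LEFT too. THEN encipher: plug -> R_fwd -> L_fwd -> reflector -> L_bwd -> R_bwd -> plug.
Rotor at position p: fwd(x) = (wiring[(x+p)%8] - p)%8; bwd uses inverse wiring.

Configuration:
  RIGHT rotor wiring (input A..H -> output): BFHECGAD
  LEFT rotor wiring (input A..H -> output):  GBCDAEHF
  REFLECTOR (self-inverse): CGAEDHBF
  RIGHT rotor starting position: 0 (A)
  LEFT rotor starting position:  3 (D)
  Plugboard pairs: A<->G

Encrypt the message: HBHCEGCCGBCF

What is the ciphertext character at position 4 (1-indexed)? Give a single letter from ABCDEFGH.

Char 1 ('H'): step: R->1, L=3; H->plug->H->R->A->L->A->refl->C->L'->E->R'->A->plug->G
Char 2 ('B'): step: R->2, L=3; B->plug->B->R->C->L->B->refl->G->L'->G->R'->E->plug->E
Char 3 ('H'): step: R->3, L=3; H->plug->H->R->E->L->C->refl->A->L'->A->R'->E->plug->E
Char 4 ('C'): step: R->4, L=3; C->plug->C->R->E->L->C->refl->A->L'->A->R'->H->plug->H

H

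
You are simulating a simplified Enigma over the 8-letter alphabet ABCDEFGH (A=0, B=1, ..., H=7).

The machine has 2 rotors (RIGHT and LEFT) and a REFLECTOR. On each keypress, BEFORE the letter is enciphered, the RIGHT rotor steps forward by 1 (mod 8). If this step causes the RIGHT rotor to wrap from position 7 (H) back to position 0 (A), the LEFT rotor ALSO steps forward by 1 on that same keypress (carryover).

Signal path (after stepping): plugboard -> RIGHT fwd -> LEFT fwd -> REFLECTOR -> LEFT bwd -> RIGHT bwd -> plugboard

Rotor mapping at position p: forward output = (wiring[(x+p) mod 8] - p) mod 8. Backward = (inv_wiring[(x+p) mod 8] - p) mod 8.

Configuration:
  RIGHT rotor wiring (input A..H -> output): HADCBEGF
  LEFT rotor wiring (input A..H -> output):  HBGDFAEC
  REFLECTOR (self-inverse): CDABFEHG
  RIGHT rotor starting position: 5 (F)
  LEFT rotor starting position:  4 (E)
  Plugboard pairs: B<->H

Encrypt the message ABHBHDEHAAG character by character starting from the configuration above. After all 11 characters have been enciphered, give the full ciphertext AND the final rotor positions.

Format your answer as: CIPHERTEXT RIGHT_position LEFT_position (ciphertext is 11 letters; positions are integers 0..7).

Char 1 ('A'): step: R->6, L=4; A->plug->A->R->A->L->B->refl->D->L'->E->R'->F->plug->F
Char 2 ('B'): step: R->7, L=4; B->plug->H->R->H->L->H->refl->G->L'->D->R'->E->plug->E
Char 3 ('H'): step: R->0, L->5 (L advanced); H->plug->B->R->A->L->D->refl->B->L'->F->R'->H->plug->B
Char 4 ('B'): step: R->1, L=5; B->plug->H->R->G->L->G->refl->H->L'->B->R'->C->plug->C
Char 5 ('H'): step: R->2, L=5; H->plug->B->R->A->L->D->refl->B->L'->F->R'->G->plug->G
Char 6 ('D'): step: R->3, L=5; D->plug->D->R->D->L->C->refl->A->L'->H->R'->A->plug->A
Char 7 ('E'): step: R->4, L=5; E->plug->E->R->D->L->C->refl->A->L'->H->R'->G->plug->G
Char 8 ('H'): step: R->5, L=5; H->plug->B->R->B->L->H->refl->G->L'->G->R'->F->plug->F
Char 9 ('A'): step: R->6, L=5; A->plug->A->R->A->L->D->refl->B->L'->F->R'->E->plug->E
Char 10 ('A'): step: R->7, L=5; A->plug->A->R->G->L->G->refl->H->L'->B->R'->C->plug->C
Char 11 ('G'): step: R->0, L->6 (L advanced); G->plug->G->R->G->L->H->refl->G->L'->A->R'->B->plug->H
Final: ciphertext=FEBCGAGFECH, RIGHT=0, LEFT=6

Answer: FEBCGAGFECH 0 6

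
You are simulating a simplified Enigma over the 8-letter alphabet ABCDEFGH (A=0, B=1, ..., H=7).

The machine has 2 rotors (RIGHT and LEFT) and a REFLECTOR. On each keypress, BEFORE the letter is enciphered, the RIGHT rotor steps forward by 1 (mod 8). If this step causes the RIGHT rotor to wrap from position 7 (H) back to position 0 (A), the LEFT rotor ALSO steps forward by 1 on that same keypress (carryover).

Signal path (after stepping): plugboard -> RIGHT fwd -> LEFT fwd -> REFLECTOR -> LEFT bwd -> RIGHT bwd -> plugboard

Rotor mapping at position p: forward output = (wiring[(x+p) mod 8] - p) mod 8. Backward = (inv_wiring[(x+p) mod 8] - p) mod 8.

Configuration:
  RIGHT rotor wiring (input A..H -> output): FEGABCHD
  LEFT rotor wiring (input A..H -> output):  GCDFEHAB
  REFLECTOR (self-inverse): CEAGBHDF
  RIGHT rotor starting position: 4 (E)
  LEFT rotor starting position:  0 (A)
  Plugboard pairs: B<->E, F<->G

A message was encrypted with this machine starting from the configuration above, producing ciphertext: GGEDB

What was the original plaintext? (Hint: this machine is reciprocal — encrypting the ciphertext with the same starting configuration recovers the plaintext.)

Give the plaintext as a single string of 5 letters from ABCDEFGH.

Char 1 ('G'): step: R->5, L=0; G->plug->F->R->B->L->C->refl->A->L'->G->R'->C->plug->C
Char 2 ('G'): step: R->6, L=0; G->plug->F->R->C->L->D->refl->G->L'->A->R'->E->plug->B
Char 3 ('E'): step: R->7, L=0; E->plug->B->R->G->L->A->refl->C->L'->B->R'->E->plug->B
Char 4 ('D'): step: R->0, L->1 (L advanced); D->plug->D->R->A->L->B->refl->E->L'->C->R'->F->plug->G
Char 5 ('B'): step: R->1, L=1; B->plug->E->R->B->L->C->refl->A->L'->G->R'->F->plug->G

Answer: CBBGG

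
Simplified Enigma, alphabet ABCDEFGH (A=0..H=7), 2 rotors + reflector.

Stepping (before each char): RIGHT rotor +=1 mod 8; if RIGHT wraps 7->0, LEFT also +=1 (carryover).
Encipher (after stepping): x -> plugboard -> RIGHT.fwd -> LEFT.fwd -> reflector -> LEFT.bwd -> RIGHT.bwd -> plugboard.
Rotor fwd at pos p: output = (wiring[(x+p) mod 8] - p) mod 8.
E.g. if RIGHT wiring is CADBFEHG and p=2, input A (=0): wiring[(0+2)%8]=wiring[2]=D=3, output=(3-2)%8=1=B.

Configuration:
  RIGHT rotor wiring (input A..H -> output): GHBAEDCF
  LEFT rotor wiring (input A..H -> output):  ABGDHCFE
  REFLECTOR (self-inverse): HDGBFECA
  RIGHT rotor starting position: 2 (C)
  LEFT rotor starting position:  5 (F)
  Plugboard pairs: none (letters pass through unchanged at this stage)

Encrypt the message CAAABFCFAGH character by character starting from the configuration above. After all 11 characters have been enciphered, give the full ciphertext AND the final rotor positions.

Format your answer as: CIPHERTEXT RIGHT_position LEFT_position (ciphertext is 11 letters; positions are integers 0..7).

Answer: GHHCAAHBDBB 5 6

Derivation:
Char 1 ('C'): step: R->3, L=5; C->plug->C->R->A->L->F->refl->E->L'->E->R'->G->plug->G
Char 2 ('A'): step: R->4, L=5; A->plug->A->R->A->L->F->refl->E->L'->E->R'->H->plug->H
Char 3 ('A'): step: R->5, L=5; A->plug->A->R->G->L->G->refl->C->L'->H->R'->H->plug->H
Char 4 ('A'): step: R->6, L=5; A->plug->A->R->E->L->E->refl->F->L'->A->R'->C->plug->C
Char 5 ('B'): step: R->7, L=5; B->plug->B->R->H->L->C->refl->G->L'->G->R'->A->plug->A
Char 6 ('F'): step: R->0, L->6 (L advanced); F->plug->F->R->D->L->D->refl->B->L'->G->R'->A->plug->A
Char 7 ('C'): step: R->1, L=6; C->plug->C->R->H->L->E->refl->F->L'->F->R'->H->plug->H
Char 8 ('F'): step: R->2, L=6; F->plug->F->R->D->L->D->refl->B->L'->G->R'->B->plug->B
Char 9 ('A'): step: R->3, L=6; A->plug->A->R->F->L->F->refl->E->L'->H->R'->D->plug->D
Char 10 ('G'): step: R->4, L=6; G->plug->G->R->F->L->F->refl->E->L'->H->R'->B->plug->B
Char 11 ('H'): step: R->5, L=6; H->plug->H->R->H->L->E->refl->F->L'->F->R'->B->plug->B
Final: ciphertext=GHHCAAHBDBB, RIGHT=5, LEFT=6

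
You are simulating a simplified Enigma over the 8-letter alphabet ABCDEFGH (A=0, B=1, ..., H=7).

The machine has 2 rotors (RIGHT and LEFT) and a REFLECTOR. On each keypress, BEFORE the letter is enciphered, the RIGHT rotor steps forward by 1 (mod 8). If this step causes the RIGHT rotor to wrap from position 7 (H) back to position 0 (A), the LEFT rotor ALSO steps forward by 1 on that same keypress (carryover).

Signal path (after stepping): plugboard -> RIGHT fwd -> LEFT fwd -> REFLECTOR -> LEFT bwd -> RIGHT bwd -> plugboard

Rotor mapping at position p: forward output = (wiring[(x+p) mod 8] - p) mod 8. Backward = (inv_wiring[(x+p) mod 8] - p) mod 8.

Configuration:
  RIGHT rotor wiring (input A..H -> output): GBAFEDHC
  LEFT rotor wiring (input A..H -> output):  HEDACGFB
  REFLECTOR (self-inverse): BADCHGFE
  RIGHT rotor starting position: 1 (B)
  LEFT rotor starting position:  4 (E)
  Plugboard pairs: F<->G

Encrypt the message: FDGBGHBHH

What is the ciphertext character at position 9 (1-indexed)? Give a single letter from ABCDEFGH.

Char 1 ('F'): step: R->2, L=4; F->plug->G->R->E->L->D->refl->C->L'->B->R'->D->plug->D
Char 2 ('D'): step: R->3, L=4; D->plug->D->R->E->L->D->refl->C->L'->B->R'->B->plug->B
Char 3 ('G'): step: R->4, L=4; G->plug->F->R->F->L->A->refl->B->L'->C->R'->E->plug->E
Char 4 ('B'): step: R->5, L=4; B->plug->B->R->C->L->B->refl->A->L'->F->R'->C->plug->C
Char 5 ('G'): step: R->6, L=4; G->plug->F->R->H->L->E->refl->H->L'->G->R'->G->plug->F
Char 6 ('H'): step: R->7, L=4; H->plug->H->R->A->L->G->refl->F->L'->D->R'->A->plug->A
Char 7 ('B'): step: R->0, L->5 (L advanced); B->plug->B->R->B->L->A->refl->B->L'->A->R'->C->plug->C
Char 8 ('H'): step: R->1, L=5; H->plug->H->R->F->L->G->refl->F->L'->H->R'->B->plug->B
Char 9 ('H'): step: R->2, L=5; H->plug->H->R->H->L->F->refl->G->L'->F->R'->E->plug->E

E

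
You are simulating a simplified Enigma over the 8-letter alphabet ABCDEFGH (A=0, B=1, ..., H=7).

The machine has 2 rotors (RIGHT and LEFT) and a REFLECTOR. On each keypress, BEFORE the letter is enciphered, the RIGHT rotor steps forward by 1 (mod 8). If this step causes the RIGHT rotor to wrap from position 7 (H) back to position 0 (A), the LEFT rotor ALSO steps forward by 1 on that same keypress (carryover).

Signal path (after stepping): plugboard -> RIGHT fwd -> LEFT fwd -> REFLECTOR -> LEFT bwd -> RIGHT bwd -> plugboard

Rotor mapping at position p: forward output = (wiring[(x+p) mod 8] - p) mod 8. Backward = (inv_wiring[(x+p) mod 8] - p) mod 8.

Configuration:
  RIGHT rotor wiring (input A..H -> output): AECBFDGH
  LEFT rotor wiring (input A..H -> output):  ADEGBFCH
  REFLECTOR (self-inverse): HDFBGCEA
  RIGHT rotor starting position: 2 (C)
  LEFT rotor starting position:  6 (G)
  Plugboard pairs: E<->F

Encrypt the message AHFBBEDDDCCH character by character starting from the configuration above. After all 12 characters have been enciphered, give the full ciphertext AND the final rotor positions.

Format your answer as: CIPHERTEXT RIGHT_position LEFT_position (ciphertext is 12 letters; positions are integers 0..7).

Char 1 ('A'): step: R->3, L=6; A->plug->A->R->G->L->D->refl->B->L'->B->R'->G->plug->G
Char 2 ('H'): step: R->4, L=6; H->plug->H->R->F->L->A->refl->H->L'->H->R'->B->plug->B
Char 3 ('F'): step: R->5, L=6; F->plug->E->R->H->L->H->refl->A->L'->F->R'->F->plug->E
Char 4 ('B'): step: R->6, L=6; B->plug->B->R->B->L->B->refl->D->L'->G->R'->D->plug->D
Char 5 ('B'): step: R->7, L=6; B->plug->B->R->B->L->B->refl->D->L'->G->R'->F->plug->E
Char 6 ('E'): step: R->0, L->7 (L advanced); E->plug->F->R->D->L->F->refl->C->L'->F->R'->E->plug->F
Char 7 ('D'): step: R->1, L=7; D->plug->D->R->E->L->H->refl->A->L'->A->R'->C->plug->C
Char 8 ('D'): step: R->2, L=7; D->plug->D->R->B->L->B->refl->D->L'->H->R'->B->plug->B
Char 9 ('D'): step: R->3, L=7; D->plug->D->R->D->L->F->refl->C->L'->F->R'->F->plug->E
Char 10 ('C'): step: R->4, L=7; C->plug->C->R->C->L->E->refl->G->L'->G->R'->G->plug->G
Char 11 ('C'): step: R->5, L=7; C->plug->C->R->C->L->E->refl->G->L'->G->R'->A->plug->A
Char 12 ('H'): step: R->6, L=7; H->plug->H->R->F->L->C->refl->F->L'->D->R'->F->plug->E
Final: ciphertext=GBEDEFCBEGAE, RIGHT=6, LEFT=7

Answer: GBEDEFCBEGAE 6 7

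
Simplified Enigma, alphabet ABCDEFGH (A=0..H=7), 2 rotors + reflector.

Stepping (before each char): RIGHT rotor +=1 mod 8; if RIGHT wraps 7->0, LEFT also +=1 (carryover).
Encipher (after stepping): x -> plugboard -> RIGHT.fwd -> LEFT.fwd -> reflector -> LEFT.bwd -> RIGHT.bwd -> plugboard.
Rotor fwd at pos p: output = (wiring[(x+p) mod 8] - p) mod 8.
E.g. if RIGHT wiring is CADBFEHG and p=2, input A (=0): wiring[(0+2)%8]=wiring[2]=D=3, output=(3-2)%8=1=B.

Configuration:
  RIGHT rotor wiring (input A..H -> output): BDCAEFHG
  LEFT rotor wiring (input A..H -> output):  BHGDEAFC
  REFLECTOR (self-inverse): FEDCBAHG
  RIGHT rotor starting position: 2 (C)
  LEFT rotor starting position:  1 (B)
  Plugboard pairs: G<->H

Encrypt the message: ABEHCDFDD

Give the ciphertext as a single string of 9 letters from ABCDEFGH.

Char 1 ('A'): step: R->3, L=1; A->plug->A->R->F->L->E->refl->B->L'->G->R'->F->plug->F
Char 2 ('B'): step: R->4, L=1; B->plug->B->R->B->L->F->refl->A->L'->H->R'->F->plug->F
Char 3 ('E'): step: R->5, L=1; E->plug->E->R->G->L->B->refl->E->L'->F->R'->F->plug->F
Char 4 ('H'): step: R->6, L=1; H->plug->G->R->G->L->B->refl->E->L'->F->R'->D->plug->D
Char 5 ('C'): step: R->7, L=1; C->plug->C->R->E->L->H->refl->G->L'->A->R'->H->plug->G
Char 6 ('D'): step: R->0, L->2 (L advanced); D->plug->D->R->A->L->E->refl->B->L'->B->R'->A->plug->A
Char 7 ('F'): step: R->1, L=2; F->plug->F->R->G->L->H->refl->G->L'->D->R'->D->plug->D
Char 8 ('D'): step: R->2, L=2; D->plug->D->R->D->L->G->refl->H->L'->G->R'->B->plug->B
Char 9 ('D'): step: R->3, L=2; D->plug->D->R->E->L->D->refl->C->L'->C->R'->C->plug->C

Answer: FFFDGADBC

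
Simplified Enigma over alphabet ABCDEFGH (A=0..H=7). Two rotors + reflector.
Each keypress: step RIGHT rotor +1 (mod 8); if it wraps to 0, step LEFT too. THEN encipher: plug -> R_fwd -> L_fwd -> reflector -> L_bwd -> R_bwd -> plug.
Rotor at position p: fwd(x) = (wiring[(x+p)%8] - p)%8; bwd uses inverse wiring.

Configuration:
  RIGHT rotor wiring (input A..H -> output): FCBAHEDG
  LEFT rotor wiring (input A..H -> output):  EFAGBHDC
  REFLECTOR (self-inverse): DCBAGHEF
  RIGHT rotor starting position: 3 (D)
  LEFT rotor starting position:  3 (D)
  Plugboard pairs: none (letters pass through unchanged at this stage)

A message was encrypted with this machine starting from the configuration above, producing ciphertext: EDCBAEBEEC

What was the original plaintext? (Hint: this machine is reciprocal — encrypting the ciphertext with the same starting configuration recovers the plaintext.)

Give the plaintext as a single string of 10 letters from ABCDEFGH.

Answer: DGDGEDGHHF

Derivation:
Char 1 ('E'): step: R->4, L=3; E->plug->E->R->B->L->G->refl->E->L'->C->R'->D->plug->D
Char 2 ('D'): step: R->5, L=3; D->plug->D->R->A->L->D->refl->A->L'->D->R'->G->plug->G
Char 3 ('C'): step: R->6, L=3; C->plug->C->R->H->L->F->refl->H->L'->E->R'->D->plug->D
Char 4 ('B'): step: R->7, L=3; B->plug->B->R->G->L->C->refl->B->L'->F->R'->G->plug->G
Char 5 ('A'): step: R->0, L->4 (L advanced); A->plug->A->R->F->L->B->refl->C->L'->H->R'->E->plug->E
Char 6 ('E'): step: R->1, L=4; E->plug->E->R->D->L->G->refl->E->L'->G->R'->D->plug->D
Char 7 ('B'): step: R->2, L=4; B->plug->B->R->G->L->E->refl->G->L'->D->R'->G->plug->G
Char 8 ('E'): step: R->3, L=4; E->plug->E->R->D->L->G->refl->E->L'->G->R'->H->plug->H
Char 9 ('E'): step: R->4, L=4; E->plug->E->R->B->L->D->refl->A->L'->E->R'->H->plug->H
Char 10 ('C'): step: R->5, L=4; C->plug->C->R->B->L->D->refl->A->L'->E->R'->F->plug->F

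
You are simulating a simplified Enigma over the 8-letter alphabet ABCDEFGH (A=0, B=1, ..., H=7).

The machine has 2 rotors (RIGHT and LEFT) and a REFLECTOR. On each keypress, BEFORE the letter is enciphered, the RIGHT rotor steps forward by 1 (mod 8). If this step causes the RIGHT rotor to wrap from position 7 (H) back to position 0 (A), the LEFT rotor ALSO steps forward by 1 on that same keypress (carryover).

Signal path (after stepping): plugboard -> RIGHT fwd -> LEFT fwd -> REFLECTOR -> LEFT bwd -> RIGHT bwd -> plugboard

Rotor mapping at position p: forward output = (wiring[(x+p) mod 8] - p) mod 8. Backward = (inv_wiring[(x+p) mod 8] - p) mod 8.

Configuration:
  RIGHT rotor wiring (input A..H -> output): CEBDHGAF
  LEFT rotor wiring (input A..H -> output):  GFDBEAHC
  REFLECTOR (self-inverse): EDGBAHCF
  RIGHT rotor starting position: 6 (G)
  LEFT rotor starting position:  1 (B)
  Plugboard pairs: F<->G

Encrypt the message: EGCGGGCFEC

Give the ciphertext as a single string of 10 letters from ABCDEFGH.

Char 1 ('E'): step: R->7, L=1; E->plug->E->R->E->L->H->refl->F->L'->H->R'->G->plug->F
Char 2 ('G'): step: R->0, L->2 (L advanced); G->plug->F->R->G->L->E->refl->A->L'->F->R'->H->plug->H
Char 3 ('C'): step: R->1, L=2; C->plug->C->R->C->L->C->refl->G->L'->D->R'->A->plug->A
Char 4 ('G'): step: R->2, L=2; G->plug->F->R->D->L->G->refl->C->L'->C->R'->H->plug->H
Char 5 ('G'): step: R->3, L=2; G->plug->F->R->H->L->D->refl->B->L'->A->R'->A->plug->A
Char 6 ('G'): step: R->4, L=2; G->plug->F->R->A->L->B->refl->D->L'->H->R'->H->plug->H
Char 7 ('C'): step: R->5, L=2; C->plug->C->R->A->L->B->refl->D->L'->H->R'->E->plug->E
Char 8 ('F'): step: R->6, L=2; F->plug->G->R->B->L->H->refl->F->L'->E->R'->C->plug->C
Char 9 ('E'): step: R->7, L=2; E->plug->E->R->E->L->F->refl->H->L'->B->R'->H->plug->H
Char 10 ('C'): step: R->0, L->3 (L advanced); C->plug->C->R->B->L->B->refl->D->L'->F->R'->H->plug->H

Answer: FHAHAHECHH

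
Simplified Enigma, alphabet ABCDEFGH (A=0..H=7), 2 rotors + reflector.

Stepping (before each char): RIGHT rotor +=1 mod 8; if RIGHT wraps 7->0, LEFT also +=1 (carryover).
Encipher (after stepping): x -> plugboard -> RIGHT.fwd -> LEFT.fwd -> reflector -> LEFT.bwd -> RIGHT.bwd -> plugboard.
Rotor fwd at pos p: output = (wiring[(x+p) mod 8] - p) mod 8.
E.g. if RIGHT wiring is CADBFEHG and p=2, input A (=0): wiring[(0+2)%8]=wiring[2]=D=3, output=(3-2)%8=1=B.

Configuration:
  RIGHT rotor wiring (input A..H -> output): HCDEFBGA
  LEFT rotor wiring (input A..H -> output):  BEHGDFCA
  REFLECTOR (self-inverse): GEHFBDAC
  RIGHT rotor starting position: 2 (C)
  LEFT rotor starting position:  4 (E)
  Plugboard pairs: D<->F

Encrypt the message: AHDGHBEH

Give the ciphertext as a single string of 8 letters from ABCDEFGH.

Char 1 ('A'): step: R->3, L=4; A->plug->A->R->B->L->B->refl->E->L'->D->R'->D->plug->F
Char 2 ('H'): step: R->4, L=4; H->plug->H->R->A->L->H->refl->C->L'->H->R'->G->plug->G
Char 3 ('D'): step: R->5, L=4; D->plug->F->R->G->L->D->refl->F->L'->E->R'->A->plug->A
Char 4 ('G'): step: R->6, L=4; G->plug->G->R->H->L->C->refl->H->L'->A->R'->A->plug->A
Char 5 ('H'): step: R->7, L=4; H->plug->H->R->H->L->C->refl->H->L'->A->R'->B->plug->B
Char 6 ('B'): step: R->0, L->5 (L advanced); B->plug->B->R->C->L->D->refl->F->L'->B->R'->F->plug->D
Char 7 ('E'): step: R->1, L=5; E->plug->E->R->A->L->A->refl->G->L'->H->R'->G->plug->G
Char 8 ('H'): step: R->2, L=5; H->plug->H->R->A->L->A->refl->G->L'->H->R'->D->plug->F

Answer: FGAABDGF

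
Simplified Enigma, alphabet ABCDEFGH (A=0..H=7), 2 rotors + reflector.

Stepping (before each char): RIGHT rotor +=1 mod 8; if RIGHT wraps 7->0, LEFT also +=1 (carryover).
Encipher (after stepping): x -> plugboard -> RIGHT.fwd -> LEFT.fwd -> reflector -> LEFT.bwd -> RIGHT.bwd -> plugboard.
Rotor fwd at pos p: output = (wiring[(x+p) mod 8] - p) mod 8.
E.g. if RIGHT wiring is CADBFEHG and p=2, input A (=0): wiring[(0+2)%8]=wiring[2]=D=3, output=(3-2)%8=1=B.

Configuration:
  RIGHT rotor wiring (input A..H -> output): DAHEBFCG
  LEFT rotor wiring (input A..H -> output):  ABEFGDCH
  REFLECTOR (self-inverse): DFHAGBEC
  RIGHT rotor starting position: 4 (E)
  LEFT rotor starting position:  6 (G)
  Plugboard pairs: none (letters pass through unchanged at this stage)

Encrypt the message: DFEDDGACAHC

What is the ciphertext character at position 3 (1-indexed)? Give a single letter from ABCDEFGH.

Char 1 ('D'): step: R->5, L=6; D->plug->D->R->G->L->A->refl->D->L'->D->R'->E->plug->E
Char 2 ('F'): step: R->6, L=6; F->plug->F->R->G->L->A->refl->D->L'->D->R'->G->plug->G
Char 3 ('E'): step: R->7, L=6; E->plug->E->R->F->L->H->refl->C->L'->C->R'->F->plug->F

F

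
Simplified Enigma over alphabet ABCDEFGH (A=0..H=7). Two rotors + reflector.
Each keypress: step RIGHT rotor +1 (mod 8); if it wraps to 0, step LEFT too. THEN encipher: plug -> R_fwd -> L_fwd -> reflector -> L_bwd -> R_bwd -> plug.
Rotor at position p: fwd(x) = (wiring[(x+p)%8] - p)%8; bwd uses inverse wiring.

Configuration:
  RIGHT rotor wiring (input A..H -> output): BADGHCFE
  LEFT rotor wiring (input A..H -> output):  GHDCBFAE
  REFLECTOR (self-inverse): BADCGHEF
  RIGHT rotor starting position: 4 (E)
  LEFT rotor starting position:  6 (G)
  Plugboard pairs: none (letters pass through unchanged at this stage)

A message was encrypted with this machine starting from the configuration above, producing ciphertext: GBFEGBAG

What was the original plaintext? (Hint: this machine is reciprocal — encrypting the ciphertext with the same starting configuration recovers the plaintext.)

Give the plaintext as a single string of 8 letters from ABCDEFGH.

Answer: AFHFDCFH

Derivation:
Char 1 ('G'): step: R->5, L=6; G->plug->G->R->B->L->G->refl->E->L'->F->R'->A->plug->A
Char 2 ('B'): step: R->6, L=6; B->plug->B->R->G->L->D->refl->C->L'->A->R'->F->plug->F
Char 3 ('F'): step: R->7, L=6; F->plug->F->R->A->L->C->refl->D->L'->G->R'->H->plug->H
Char 4 ('E'): step: R->0, L->7 (L advanced); E->plug->E->R->H->L->B->refl->A->L'->C->R'->F->plug->F
Char 5 ('G'): step: R->1, L=7; G->plug->G->R->D->L->E->refl->G->L'->G->R'->D->plug->D
Char 6 ('B'): step: R->2, L=7; B->plug->B->R->E->L->D->refl->C->L'->F->R'->C->plug->C
Char 7 ('A'): step: R->3, L=7; A->plug->A->R->D->L->E->refl->G->L'->G->R'->F->plug->F
Char 8 ('G'): step: R->4, L=7; G->plug->G->R->H->L->B->refl->A->L'->C->R'->H->plug->H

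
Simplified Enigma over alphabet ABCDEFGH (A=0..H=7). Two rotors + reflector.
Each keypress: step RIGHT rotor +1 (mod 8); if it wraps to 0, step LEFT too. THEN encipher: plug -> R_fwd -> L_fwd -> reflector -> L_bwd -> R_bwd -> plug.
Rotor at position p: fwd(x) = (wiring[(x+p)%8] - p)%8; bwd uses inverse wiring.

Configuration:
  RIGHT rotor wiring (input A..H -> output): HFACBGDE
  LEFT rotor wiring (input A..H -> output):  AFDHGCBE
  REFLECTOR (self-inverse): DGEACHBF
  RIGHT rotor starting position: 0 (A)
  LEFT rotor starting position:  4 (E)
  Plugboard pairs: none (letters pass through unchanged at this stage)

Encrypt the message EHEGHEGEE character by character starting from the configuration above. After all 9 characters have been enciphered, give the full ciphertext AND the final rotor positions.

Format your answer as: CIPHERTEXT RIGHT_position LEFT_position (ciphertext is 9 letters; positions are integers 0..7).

Char 1 ('E'): step: R->1, L=4; E->plug->E->R->F->L->B->refl->G->L'->B->R'->C->plug->C
Char 2 ('H'): step: R->2, L=4; H->plug->H->R->D->L->A->refl->D->L'->H->R'->C->plug->C
Char 3 ('E'): step: R->3, L=4; E->plug->E->R->B->L->G->refl->B->L'->F->R'->H->plug->H
Char 4 ('G'): step: R->4, L=4; G->plug->G->R->E->L->E->refl->C->L'->A->R'->D->plug->D
Char 5 ('H'): step: R->5, L=4; H->plug->H->R->E->L->E->refl->C->L'->A->R'->E->plug->E
Char 6 ('E'): step: R->6, L=4; E->plug->E->R->C->L->F->refl->H->L'->G->R'->B->plug->B
Char 7 ('G'): step: R->7, L=4; G->plug->G->R->H->L->D->refl->A->L'->D->R'->E->plug->E
Char 8 ('E'): step: R->0, L->5 (L advanced); E->plug->E->R->B->L->E->refl->C->L'->G->R'->F->plug->F
Char 9 ('E'): step: R->1, L=5; E->plug->E->R->F->L->G->refl->B->L'->H->R'->B->plug->B
Final: ciphertext=CCHDEBEFB, RIGHT=1, LEFT=5

Answer: CCHDEBEFB 1 5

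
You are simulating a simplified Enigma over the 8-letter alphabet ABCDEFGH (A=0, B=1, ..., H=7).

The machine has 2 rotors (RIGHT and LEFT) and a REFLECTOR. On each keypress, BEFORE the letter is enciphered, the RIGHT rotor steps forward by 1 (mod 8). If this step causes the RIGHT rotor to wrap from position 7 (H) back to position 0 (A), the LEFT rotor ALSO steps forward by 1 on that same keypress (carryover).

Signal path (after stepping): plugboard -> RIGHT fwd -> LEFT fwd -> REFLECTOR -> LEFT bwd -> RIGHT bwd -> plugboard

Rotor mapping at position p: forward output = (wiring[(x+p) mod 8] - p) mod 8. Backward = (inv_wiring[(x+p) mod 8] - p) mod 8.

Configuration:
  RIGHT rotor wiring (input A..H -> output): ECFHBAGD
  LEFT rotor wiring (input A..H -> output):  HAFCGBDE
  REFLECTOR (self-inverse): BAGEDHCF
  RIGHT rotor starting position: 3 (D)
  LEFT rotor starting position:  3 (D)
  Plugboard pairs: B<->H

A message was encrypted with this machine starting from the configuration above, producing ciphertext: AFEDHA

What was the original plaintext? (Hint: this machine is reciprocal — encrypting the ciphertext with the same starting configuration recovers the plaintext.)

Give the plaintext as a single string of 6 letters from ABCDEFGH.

Answer: GCBEEG

Derivation:
Char 1 ('A'): step: R->4, L=3; A->plug->A->R->F->L->E->refl->D->L'->B->R'->G->plug->G
Char 2 ('F'): step: R->5, L=3; F->plug->F->R->A->L->H->refl->F->L'->G->R'->C->plug->C
Char 3 ('E'): step: R->6, L=3; E->plug->E->R->H->L->C->refl->G->L'->C->R'->H->plug->B
Char 4 ('D'): step: R->7, L=3; D->plug->D->R->G->L->F->refl->H->L'->A->R'->E->plug->E
Char 5 ('H'): step: R->0, L->4 (L advanced); H->plug->B->R->C->L->H->refl->F->L'->B->R'->E->plug->E
Char 6 ('A'): step: R->1, L=4; A->plug->A->R->B->L->F->refl->H->L'->C->R'->G->plug->G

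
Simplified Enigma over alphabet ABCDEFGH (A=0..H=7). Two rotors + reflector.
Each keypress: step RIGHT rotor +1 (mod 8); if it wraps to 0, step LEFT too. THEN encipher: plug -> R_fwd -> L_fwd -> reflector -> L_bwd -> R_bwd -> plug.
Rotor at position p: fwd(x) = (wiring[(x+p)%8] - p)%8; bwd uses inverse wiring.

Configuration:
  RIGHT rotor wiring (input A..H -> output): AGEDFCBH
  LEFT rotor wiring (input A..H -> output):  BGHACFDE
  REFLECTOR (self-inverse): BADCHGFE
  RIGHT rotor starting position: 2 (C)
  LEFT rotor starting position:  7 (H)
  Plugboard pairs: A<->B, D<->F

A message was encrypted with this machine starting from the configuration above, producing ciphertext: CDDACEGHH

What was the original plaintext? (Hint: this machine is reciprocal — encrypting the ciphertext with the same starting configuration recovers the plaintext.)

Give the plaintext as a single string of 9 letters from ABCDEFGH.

Char 1 ('C'): step: R->3, L=7; C->plug->C->R->H->L->E->refl->H->L'->C->R'->B->plug->A
Char 2 ('D'): step: R->4, L=7; D->plug->F->R->C->L->H->refl->E->L'->H->R'->H->plug->H
Char 3 ('D'): step: R->5, L=7; D->plug->F->R->H->L->E->refl->H->L'->C->R'->C->plug->C
Char 4 ('A'): step: R->6, L=7; A->plug->B->R->B->L->C->refl->D->L'->F->R'->F->plug->D
Char 5 ('C'): step: R->7, L=7; C->plug->C->R->H->L->E->refl->H->L'->C->R'->H->plug->H
Char 6 ('E'): step: R->0, L->0 (L advanced); E->plug->E->R->F->L->F->refl->G->L'->B->R'->G->plug->G
Char 7 ('G'): step: R->1, L=0; G->plug->G->R->G->L->D->refl->C->L'->E->R'->D->plug->F
Char 8 ('H'): step: R->2, L=0; H->plug->H->R->E->L->C->refl->D->L'->G->R'->G->plug->G
Char 9 ('H'): step: R->3, L=0; H->plug->H->R->B->L->G->refl->F->L'->F->R'->F->plug->D

Answer: AHCDHGFGD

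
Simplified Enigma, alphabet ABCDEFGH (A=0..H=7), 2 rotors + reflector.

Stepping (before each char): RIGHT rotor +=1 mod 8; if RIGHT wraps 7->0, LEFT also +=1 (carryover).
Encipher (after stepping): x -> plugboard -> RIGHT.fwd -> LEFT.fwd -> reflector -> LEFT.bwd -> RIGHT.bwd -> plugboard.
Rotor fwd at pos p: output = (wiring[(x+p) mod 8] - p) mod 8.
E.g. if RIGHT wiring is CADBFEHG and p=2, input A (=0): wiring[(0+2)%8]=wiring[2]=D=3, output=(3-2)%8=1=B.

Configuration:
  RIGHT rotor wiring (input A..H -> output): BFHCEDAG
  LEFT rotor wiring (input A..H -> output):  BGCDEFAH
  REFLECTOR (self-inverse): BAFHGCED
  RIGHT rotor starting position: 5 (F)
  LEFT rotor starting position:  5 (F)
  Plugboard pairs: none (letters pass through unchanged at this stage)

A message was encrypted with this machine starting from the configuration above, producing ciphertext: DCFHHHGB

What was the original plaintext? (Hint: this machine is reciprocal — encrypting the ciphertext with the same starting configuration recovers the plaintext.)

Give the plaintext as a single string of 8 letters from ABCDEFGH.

Char 1 ('D'): step: R->6, L=5; D->plug->D->R->H->L->H->refl->D->L'->B->R'->E->plug->E
Char 2 ('C'): step: R->7, L=5; C->plug->C->R->G->L->G->refl->E->L'->D->R'->E->plug->E
Char 3 ('F'): step: R->0, L->6 (L advanced); F->plug->F->R->D->L->A->refl->B->L'->B->R'->A->plug->A
Char 4 ('H'): step: R->1, L=6; H->plug->H->R->A->L->C->refl->F->L'->F->R'->G->plug->G
Char 5 ('H'): step: R->2, L=6; H->plug->H->R->D->L->A->refl->B->L'->B->R'->D->plug->D
Char 6 ('H'): step: R->3, L=6; H->plug->H->R->E->L->E->refl->G->L'->G->R'->F->plug->F
Char 7 ('G'): step: R->4, L=6; G->plug->G->R->D->L->A->refl->B->L'->B->R'->F->plug->F
Char 8 ('B'): step: R->5, L=6; B->plug->B->R->D->L->A->refl->B->L'->B->R'->C->plug->C

Answer: EEAGDFFC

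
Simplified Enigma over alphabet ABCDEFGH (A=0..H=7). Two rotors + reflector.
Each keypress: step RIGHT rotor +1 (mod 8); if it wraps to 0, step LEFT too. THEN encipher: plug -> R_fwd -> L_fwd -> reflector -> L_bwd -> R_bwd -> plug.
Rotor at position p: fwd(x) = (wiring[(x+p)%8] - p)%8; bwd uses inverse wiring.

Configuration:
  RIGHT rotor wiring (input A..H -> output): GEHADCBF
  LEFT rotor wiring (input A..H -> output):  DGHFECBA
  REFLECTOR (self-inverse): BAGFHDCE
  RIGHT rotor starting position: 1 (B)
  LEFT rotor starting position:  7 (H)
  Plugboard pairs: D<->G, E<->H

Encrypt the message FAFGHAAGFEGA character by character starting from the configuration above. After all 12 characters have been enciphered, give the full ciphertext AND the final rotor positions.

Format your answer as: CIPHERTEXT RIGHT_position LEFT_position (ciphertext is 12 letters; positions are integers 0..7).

Answer: GGDFFCCDGHCG 5 0

Derivation:
Char 1 ('F'): step: R->2, L=7; F->plug->F->R->D->L->A->refl->B->L'->A->R'->D->plug->G
Char 2 ('A'): step: R->3, L=7; A->plug->A->R->F->L->F->refl->D->L'->G->R'->D->plug->G
Char 3 ('F'): step: R->4, L=7; F->plug->F->R->A->L->B->refl->A->L'->D->R'->G->plug->D
Char 4 ('G'): step: R->5, L=7; G->plug->D->R->B->L->E->refl->H->L'->C->R'->F->plug->F
Char 5 ('H'): step: R->6, L=7; H->plug->E->R->B->L->E->refl->H->L'->C->R'->F->plug->F
Char 6 ('A'): step: R->7, L=7; A->plug->A->R->G->L->D->refl->F->L'->F->R'->C->plug->C
Char 7 ('A'): step: R->0, L->0 (L advanced); A->plug->A->R->G->L->B->refl->A->L'->H->R'->C->plug->C
Char 8 ('G'): step: R->1, L=0; G->plug->D->R->C->L->H->refl->E->L'->E->R'->G->plug->D
Char 9 ('F'): step: R->2, L=0; F->plug->F->R->D->L->F->refl->D->L'->A->R'->D->plug->G
Char 10 ('E'): step: R->3, L=0; E->plug->H->R->E->L->E->refl->H->L'->C->R'->E->plug->H
Char 11 ('G'): step: R->4, L=0; G->plug->D->R->B->L->G->refl->C->L'->F->R'->C->plug->C
Char 12 ('A'): step: R->5, L=0; A->plug->A->R->F->L->C->refl->G->L'->B->R'->D->plug->G
Final: ciphertext=GGDFFCCDGHCG, RIGHT=5, LEFT=0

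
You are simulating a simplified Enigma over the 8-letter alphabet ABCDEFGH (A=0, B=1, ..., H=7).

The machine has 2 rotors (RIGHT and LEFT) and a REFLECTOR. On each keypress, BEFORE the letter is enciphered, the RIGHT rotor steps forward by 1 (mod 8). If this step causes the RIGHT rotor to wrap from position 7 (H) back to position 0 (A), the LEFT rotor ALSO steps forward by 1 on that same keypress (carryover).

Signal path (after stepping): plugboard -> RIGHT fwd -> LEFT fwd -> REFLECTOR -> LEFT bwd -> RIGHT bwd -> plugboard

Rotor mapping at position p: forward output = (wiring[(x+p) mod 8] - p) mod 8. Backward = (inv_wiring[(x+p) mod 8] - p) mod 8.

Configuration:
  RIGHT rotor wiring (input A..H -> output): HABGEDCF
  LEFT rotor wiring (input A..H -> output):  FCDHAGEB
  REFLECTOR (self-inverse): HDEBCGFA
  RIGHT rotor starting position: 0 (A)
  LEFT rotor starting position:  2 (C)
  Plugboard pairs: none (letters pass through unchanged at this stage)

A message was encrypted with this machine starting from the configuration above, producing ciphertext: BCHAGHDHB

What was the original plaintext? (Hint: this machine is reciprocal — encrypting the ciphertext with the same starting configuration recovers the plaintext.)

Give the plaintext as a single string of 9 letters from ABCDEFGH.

Answer: HDCCDBCBC

Derivation:
Char 1 ('B'): step: R->1, L=2; B->plug->B->R->A->L->B->refl->D->L'->G->R'->H->plug->H
Char 2 ('C'): step: R->2, L=2; C->plug->C->R->C->L->G->refl->F->L'->B->R'->D->plug->D
Char 3 ('H'): step: R->3, L=2; H->plug->H->R->G->L->D->refl->B->L'->A->R'->C->plug->C
Char 4 ('A'): step: R->4, L=2; A->plug->A->R->A->L->B->refl->D->L'->G->R'->C->plug->C
Char 5 ('G'): step: R->5, L=2; G->plug->G->R->B->L->F->refl->G->L'->C->R'->D->plug->D
Char 6 ('H'): step: R->6, L=2; H->plug->H->R->F->L->H->refl->A->L'->H->R'->B->plug->B
Char 7 ('D'): step: R->7, L=2; D->plug->D->R->C->L->G->refl->F->L'->B->R'->C->plug->C
Char 8 ('H'): step: R->0, L->3 (L advanced); H->plug->H->R->F->L->C->refl->E->L'->A->R'->B->plug->B
Char 9 ('B'): step: R->1, L=3; B->plug->B->R->A->L->E->refl->C->L'->F->R'->C->plug->C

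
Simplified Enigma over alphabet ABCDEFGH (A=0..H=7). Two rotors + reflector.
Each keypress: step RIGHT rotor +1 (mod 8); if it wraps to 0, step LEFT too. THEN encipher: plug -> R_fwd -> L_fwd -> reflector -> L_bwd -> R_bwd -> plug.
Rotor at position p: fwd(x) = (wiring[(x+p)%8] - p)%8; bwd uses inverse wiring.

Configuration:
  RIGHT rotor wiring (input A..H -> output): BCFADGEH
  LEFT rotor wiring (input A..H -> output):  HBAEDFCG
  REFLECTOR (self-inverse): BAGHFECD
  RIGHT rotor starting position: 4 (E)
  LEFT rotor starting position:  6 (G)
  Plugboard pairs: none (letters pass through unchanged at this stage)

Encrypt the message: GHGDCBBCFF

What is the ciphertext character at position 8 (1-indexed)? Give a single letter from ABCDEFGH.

Char 1 ('G'): step: R->5, L=6; G->plug->G->R->D->L->D->refl->H->L'->H->R'->B->plug->B
Char 2 ('H'): step: R->6, L=6; H->plug->H->R->A->L->E->refl->F->L'->G->R'->A->plug->A
Char 3 ('G'): step: R->7, L=6; G->plug->G->R->H->L->H->refl->D->L'->D->R'->C->plug->C
Char 4 ('D'): step: R->0, L->7 (L advanced); D->plug->D->R->A->L->H->refl->D->L'->H->R'->H->plug->H
Char 5 ('C'): step: R->1, L=7; C->plug->C->R->H->L->D->refl->H->L'->A->R'->H->plug->H
Char 6 ('B'): step: R->2, L=7; B->plug->B->R->G->L->G->refl->C->L'->C->R'->E->plug->E
Char 7 ('B'): step: R->3, L=7; B->plug->B->R->A->L->H->refl->D->L'->H->R'->G->plug->G
Char 8 ('C'): step: R->4, L=7; C->plug->C->R->A->L->H->refl->D->L'->H->R'->A->plug->A

A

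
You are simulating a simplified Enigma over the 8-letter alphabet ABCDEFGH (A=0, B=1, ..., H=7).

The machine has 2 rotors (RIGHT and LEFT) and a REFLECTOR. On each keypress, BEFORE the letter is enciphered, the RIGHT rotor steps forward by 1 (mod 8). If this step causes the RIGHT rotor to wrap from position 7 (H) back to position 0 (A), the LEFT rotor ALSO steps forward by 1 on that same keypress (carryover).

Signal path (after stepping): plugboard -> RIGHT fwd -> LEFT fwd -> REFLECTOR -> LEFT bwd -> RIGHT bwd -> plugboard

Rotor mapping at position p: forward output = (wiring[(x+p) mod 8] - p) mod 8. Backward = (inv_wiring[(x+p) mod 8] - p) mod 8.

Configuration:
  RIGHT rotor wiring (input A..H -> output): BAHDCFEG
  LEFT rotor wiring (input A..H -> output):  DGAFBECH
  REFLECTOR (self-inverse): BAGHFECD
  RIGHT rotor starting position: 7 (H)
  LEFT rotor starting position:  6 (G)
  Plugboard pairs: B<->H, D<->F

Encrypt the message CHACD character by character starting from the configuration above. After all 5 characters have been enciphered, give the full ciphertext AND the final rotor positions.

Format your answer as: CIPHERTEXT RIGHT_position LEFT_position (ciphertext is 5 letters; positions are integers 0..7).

Answer: EFDHE 4 7

Derivation:
Char 1 ('C'): step: R->0, L->7 (L advanced); C->plug->C->R->H->L->D->refl->H->L'->C->R'->E->plug->E
Char 2 ('H'): step: R->1, L=7; H->plug->B->R->G->L->F->refl->E->L'->B->R'->D->plug->F
Char 3 ('A'): step: R->2, L=7; A->plug->A->R->F->L->C->refl->G->L'->E->R'->F->plug->D
Char 4 ('C'): step: R->3, L=7; C->plug->C->R->C->L->H->refl->D->L'->H->R'->B->plug->H
Char 5 ('D'): step: R->4, L=7; D->plug->F->R->E->L->G->refl->C->L'->F->R'->E->plug->E
Final: ciphertext=EFDHE, RIGHT=4, LEFT=7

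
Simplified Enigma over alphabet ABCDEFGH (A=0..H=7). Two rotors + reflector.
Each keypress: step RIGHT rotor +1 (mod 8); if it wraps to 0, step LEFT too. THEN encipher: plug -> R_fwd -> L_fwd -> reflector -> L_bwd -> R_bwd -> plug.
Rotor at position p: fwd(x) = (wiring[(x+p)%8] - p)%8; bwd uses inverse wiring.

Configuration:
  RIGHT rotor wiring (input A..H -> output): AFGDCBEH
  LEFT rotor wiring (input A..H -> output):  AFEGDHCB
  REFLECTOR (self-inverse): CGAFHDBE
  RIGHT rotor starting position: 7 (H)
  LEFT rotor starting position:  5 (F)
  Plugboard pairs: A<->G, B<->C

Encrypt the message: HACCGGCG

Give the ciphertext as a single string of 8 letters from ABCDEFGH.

Char 1 ('H'): step: R->0, L->6 (L advanced); H->plug->H->R->H->L->B->refl->G->L'->E->R'->G->plug->A
Char 2 ('A'): step: R->1, L=6; A->plug->G->R->G->L->F->refl->D->L'->B->R'->D->plug->D
Char 3 ('C'): step: R->2, L=6; C->plug->B->R->B->L->D->refl->F->L'->G->R'->G->plug->A
Char 4 ('C'): step: R->3, L=6; C->plug->B->R->H->L->B->refl->G->L'->E->R'->E->plug->E
Char 5 ('G'): step: R->4, L=6; G->plug->A->R->G->L->F->refl->D->L'->B->R'->F->plug->F
Char 6 ('G'): step: R->5, L=6; G->plug->A->R->E->L->G->refl->B->L'->H->R'->B->plug->C
Char 7 ('C'): step: R->6, L=6; C->plug->B->R->B->L->D->refl->F->L'->G->R'->A->plug->G
Char 8 ('G'): step: R->7, L=6; G->plug->A->R->A->L->E->refl->H->L'->D->R'->F->plug->F

Answer: ADAEFCGF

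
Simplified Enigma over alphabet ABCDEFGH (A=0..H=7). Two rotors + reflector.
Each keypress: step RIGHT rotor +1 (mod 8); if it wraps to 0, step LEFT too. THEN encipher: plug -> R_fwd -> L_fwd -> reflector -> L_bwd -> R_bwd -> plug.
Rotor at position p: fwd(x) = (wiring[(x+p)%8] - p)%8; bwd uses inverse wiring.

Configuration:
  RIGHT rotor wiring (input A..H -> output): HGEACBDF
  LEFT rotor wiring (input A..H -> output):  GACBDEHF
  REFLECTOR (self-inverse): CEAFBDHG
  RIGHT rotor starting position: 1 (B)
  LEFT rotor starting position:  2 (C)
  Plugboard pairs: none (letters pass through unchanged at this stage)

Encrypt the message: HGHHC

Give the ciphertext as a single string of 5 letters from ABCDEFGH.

Answer: GDBAB

Derivation:
Char 1 ('H'): step: R->2, L=2; H->plug->H->R->E->L->F->refl->D->L'->F->R'->G->plug->G
Char 2 ('G'): step: R->3, L=2; G->plug->G->R->D->L->C->refl->A->L'->A->R'->D->plug->D
Char 3 ('H'): step: R->4, L=2; H->plug->H->R->E->L->F->refl->D->L'->F->R'->B->plug->B
Char 4 ('H'): step: R->5, L=2; H->plug->H->R->F->L->D->refl->F->L'->E->R'->A->plug->A
Char 5 ('C'): step: R->6, L=2; C->plug->C->R->B->L->H->refl->G->L'->H->R'->B->plug->B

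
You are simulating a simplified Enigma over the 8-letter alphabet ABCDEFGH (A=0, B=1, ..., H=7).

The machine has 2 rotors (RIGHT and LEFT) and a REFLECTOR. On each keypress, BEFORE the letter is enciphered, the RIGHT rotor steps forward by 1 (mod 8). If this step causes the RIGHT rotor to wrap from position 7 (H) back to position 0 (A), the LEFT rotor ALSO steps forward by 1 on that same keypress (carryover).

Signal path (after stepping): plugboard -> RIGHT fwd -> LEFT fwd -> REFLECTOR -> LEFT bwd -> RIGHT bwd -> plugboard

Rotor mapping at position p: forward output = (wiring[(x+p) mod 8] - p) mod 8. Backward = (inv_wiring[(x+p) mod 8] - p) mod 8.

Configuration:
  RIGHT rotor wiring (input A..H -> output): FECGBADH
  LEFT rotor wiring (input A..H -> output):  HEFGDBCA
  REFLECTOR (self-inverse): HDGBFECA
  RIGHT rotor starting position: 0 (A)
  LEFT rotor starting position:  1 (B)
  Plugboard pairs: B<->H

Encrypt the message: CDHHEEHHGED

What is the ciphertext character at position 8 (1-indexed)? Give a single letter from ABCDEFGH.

Char 1 ('C'): step: R->1, L=1; C->plug->C->R->F->L->B->refl->D->L'->A->R'->D->plug->D
Char 2 ('D'): step: R->2, L=1; D->plug->D->R->G->L->H->refl->A->L'->E->R'->B->plug->H
Char 3 ('H'): step: R->3, L=1; H->plug->B->R->G->L->H->refl->A->L'->E->R'->E->plug->E
Char 4 ('H'): step: R->4, L=1; H->plug->B->R->E->L->A->refl->H->L'->G->R'->G->plug->G
Char 5 ('E'): step: R->5, L=1; E->plug->E->R->H->L->G->refl->C->L'->D->R'->A->plug->A
Char 6 ('E'): step: R->6, L=1; E->plug->E->R->E->L->A->refl->H->L'->G->R'->D->plug->D
Char 7 ('H'): step: R->7, L=1; H->plug->B->R->G->L->H->refl->A->L'->E->R'->H->plug->B
Char 8 ('H'): step: R->0, L->2 (L advanced); H->plug->B->R->E->L->A->refl->H->L'->D->R'->G->plug->G

G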